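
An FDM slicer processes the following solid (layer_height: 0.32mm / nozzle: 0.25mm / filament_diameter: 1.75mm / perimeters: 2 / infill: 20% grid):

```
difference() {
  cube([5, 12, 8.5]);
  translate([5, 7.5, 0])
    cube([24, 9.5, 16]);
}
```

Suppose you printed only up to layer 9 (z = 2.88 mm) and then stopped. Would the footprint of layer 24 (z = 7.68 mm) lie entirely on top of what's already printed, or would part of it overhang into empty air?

entirely on top

Compare the two slices. At z = 2.88: the cube (footprint 5×12) is included at this height (area 60.00 mm²); the cube at (5, 7.5) (footprint 24×9.5) is included at this height (area 228.00 mm²); After the difference (first − rest): starting from the 5×12 cube (60.00 mm²), the 24×9.5 cube at (5, 7.5) misses the remaining region (no effect) — area = 60.00 mm². At z = 7.68: the cube (footprint 5×12) is included at this height (area 60.00 mm²); the cube at (5, 7.5) (footprint 24×9.5) is included at this height (area 228.00 mm²); After the difference (first − rest): starting from the 5×12 cube (60.00 mm²), the 24×9.5 cube at (5, 7.5) misses the remaining region (no effect) — area = 60.00 mm². Checking containment: the cross-section at z = 7.68 is a subset of the cross-section at z = 2.88.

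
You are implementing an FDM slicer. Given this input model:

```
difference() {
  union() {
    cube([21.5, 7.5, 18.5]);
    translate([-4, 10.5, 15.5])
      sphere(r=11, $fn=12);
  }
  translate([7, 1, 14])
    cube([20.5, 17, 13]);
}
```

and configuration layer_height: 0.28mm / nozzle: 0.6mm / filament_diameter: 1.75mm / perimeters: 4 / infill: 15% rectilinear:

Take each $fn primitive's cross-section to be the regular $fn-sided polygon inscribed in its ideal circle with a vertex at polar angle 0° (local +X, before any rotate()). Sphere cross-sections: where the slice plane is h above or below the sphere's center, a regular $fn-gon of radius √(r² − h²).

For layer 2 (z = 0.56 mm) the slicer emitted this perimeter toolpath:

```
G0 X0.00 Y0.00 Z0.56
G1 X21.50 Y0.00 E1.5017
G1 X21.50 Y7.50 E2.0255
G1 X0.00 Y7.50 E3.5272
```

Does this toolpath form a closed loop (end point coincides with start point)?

Start point (G0): (0.00, 0.00). End point (last G1): the path does not return to the start — open.

no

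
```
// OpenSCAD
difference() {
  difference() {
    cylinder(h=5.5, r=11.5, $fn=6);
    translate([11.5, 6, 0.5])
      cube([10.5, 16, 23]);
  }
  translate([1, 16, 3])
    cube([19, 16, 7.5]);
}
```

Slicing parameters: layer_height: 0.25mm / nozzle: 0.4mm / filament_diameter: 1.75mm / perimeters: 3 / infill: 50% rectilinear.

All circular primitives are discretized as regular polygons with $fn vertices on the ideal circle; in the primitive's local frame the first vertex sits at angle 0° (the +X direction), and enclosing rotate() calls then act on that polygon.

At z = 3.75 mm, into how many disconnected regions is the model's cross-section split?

At z = 3.75 mm: the cylinder: section is a regular 6-gon, circumradius r=11.5; the 10.5×16 cube at (11.5, 6) contributes its full rectangle; Taking the first minus the rest: starting from the r=11.5 cylinder, the 10.5×16 cube at (11.5, 6) misses the remaining region (no effect) — 1 connected region; the cube at (1, 16) is present — its section is the full 19×16 rectangle; Taking the first minus the rest: starting from the result so far, the 19×16 cube at (1, 16) misses the remaining region (no effect) — 1 connected region. The result has 1 disconnected region.

1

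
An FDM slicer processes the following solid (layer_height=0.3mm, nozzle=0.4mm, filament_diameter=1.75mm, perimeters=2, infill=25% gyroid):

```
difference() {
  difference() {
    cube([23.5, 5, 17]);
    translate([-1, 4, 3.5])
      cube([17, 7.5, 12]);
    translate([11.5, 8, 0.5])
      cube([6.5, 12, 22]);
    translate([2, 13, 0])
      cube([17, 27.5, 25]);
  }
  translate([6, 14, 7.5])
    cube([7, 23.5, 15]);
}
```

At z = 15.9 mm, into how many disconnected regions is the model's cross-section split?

1

At z = 15.9 mm: the cube is present — its section is the full 23.5×5 rectangle; the cube at (-1, 4) is not intersected at this z (z outside [3.5, 15.5]); the cube at (11.5, 8) (footprint 6.5×12) is included at this height; the cube at (2, 13) (footprint 17×27.5) is included at this height; Subtracting the remaining from the first: starting from the 23.5×5 cube, the 6.5×12 cube at (11.5, 8) misses the remaining region (no effect); the 17×27.5 cube at (2, 13) misses the remaining region (no effect) — 1 connected region; the cube at (6, 14) is present — its section is the full 7×23.5 rectangle; After the difference (first − rest): starting from the result so far, the 7×23.5 cube at (6, 14) misses the remaining region (no effect) — 1 connected region. The result has 1 disconnected region.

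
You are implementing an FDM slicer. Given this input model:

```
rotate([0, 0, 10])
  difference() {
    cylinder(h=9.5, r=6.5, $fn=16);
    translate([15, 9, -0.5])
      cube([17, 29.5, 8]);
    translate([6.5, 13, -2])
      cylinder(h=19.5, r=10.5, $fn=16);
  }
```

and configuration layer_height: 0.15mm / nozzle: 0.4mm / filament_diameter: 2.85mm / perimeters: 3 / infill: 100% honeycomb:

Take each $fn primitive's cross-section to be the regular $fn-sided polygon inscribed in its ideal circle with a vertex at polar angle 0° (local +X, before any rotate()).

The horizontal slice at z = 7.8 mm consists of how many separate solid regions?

1

At z = 7.8 mm: the cylinder: section is a regular 16-gon, circumradius r=6.5; the cube at (15, 9) is absent (z outside [-0.5, 7.5]); the r=10.5 cylinder at (6.5, 13) gives a regular 16-gon of circumradius 10.5 (constant along its height); Subtracting the remaining from the first: starting from the r=6.5 cylinder, the r=10.5 cylinder at (6.5, 13) partially overlaps it — only the 12.31 mm² overlap (of its 337.53 mm²) is removed, clipping the outline — 1 connected region; (whole slice rotated 10° about Z — lengths, areas and connectivity unchanged). The result has 1 disconnected region.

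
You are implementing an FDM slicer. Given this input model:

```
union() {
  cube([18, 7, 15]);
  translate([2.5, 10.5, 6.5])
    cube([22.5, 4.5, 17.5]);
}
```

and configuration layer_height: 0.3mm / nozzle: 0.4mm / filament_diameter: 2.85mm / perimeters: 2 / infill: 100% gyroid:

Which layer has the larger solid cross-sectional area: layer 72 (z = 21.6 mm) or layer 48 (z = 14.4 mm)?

Layer 72 (z = 21.6): the cube does not reach this height (z outside [0, 15]); the 22.5×4.5 cube at (2.5, 10.5) contributes its full rectangle (area 101.25 mm²); Taking the union: only the 22.5×4.5 cube at (2.5, 10.5) is present, so the union is just that shape — area = 101.25 mm². So its area = 101.25 mm². Layer 48 (z = 14.4): the cube (footprint 18×7) is included at this height (area 126.00 mm²); the cube at (2.5, 10.5) (footprint 22.5×4.5) is included at this height (area 101.25 mm²); Merging all regions: the 2 present regions are separate (no shared area or edge), so areas and boundary lengths simply add and each stays a separate island — area = 227.25 mm². So its area = 227.25 mm². Layer 48 is larger (227.25 vs 101.25 mm²).

layer 48 (z = 14.4 mm)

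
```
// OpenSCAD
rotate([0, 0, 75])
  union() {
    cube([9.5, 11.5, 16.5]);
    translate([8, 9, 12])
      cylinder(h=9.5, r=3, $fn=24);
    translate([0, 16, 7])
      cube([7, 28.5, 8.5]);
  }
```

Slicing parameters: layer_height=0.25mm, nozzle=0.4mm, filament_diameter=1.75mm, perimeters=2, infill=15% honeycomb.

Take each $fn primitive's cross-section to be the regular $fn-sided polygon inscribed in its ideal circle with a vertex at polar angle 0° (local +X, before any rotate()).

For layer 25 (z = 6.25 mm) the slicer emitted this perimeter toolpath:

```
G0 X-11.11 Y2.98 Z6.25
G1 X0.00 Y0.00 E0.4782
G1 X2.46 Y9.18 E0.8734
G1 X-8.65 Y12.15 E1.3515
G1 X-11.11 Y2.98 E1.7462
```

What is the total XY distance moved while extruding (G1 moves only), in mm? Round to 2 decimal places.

Sum the Euclidean lengths of each G1 segment: total = 42.00 mm.

42.00 mm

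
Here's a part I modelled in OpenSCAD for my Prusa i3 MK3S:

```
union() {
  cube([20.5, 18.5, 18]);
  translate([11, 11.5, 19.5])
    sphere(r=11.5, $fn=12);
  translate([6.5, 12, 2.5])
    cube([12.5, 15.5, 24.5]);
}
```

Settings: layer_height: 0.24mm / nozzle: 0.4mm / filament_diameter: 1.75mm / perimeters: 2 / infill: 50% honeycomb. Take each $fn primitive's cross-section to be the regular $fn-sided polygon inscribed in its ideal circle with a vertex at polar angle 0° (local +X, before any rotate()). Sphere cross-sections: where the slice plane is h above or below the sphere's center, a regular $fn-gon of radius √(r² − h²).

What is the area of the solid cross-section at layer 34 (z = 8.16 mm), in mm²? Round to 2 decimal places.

491.75 mm²

At z = 8.16 mm: the cube (footprint 20.5×18.5) is included at this height (area 379.25 mm²); the r=11.5 sphere at (11, 11.5) contributes a regular 12-gon of circumradius √(11.5²−11.34²) = 1.912 (area = (12/2)·1.912²·sin(360°/12) = 10.96 mm²); the cube at (6.5, 12) (footprint 12.5×15.5) is included at this height (area 193.75 mm²); Merging all regions: the regions partially overlap — summed areas 583.96 mm² minus the doubly-counted overlap 92.21 mm² gives 491.75 mm² — area = 491.75 mm². Overall, the cross-section is a single solid region. Net area = 491.75 mm².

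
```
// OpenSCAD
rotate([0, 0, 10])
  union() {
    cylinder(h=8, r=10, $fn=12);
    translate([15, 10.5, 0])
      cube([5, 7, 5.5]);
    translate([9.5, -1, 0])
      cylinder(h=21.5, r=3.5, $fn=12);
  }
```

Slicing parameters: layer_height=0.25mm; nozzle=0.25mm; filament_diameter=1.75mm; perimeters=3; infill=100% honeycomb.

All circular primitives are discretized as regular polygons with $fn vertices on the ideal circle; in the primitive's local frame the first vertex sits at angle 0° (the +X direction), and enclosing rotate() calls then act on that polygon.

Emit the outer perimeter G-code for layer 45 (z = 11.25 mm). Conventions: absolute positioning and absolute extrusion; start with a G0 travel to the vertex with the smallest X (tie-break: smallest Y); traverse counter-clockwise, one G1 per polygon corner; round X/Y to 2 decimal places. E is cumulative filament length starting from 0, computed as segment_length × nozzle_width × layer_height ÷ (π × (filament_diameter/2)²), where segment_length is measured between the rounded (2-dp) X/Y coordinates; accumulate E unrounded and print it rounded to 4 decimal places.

At z = 11.25 mm: the cylinder is absent (z outside [0, 8]); the cube at (15, 10.5) is absent (z outside [0, 5.5]); the r=3.5 cylinder at (9.5, -1) gives a regular 12-gon of circumradius 3.5 (constant along its height); Taking the union: only the r=3.5 cylinder at (9.5, -1) is present, so the union is just that shape — 1 connected region; (whole slice rotated 10° about Z — lengths, areas and connectivity unchanged). The outline is a single polygon with 12 vertices. Extrusion per mm of travel: 0.25 × 0.25 / (π × 0.875²) = 0.025984. Accumulating E over each segment gives final E = 0.5649.

G0 X6.08 Y0.06 Z11.25
G1 X6.85 Y-1.58 E0.0471
G1 X8.33 Y-2.62 E0.0941
G1 X10.14 Y-2.78 E0.1413
G1 X11.78 Y-2.02 E0.1883
G1 X12.82 Y-0.53 E0.2355
G1 X12.98 Y1.27 E0.2824
G1 X12.21 Y2.91 E0.3295
G1 X10.73 Y3.95 E0.3765
G1 X8.92 Y4.11 E0.4237
G1 X7.28 Y3.35 E0.4707
G1 X6.24 Y1.86 E0.5179
G1 X6.08 Y0.06 E0.5649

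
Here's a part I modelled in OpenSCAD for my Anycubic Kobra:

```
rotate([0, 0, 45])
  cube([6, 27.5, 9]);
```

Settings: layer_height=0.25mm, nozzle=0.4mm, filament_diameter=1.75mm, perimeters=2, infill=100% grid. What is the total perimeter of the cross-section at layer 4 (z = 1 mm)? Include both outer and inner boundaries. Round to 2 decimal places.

At z = 1 mm: the cube is present — its section is the full 6×27.5 rectangle (perimeter 67.00 mm); (whole slice rotated 45° about Z — lengths, areas and connectivity unchanged). Overall, the cross-section is a single solid region. Total boundary length (outer) = 67.00 mm.

67.00 mm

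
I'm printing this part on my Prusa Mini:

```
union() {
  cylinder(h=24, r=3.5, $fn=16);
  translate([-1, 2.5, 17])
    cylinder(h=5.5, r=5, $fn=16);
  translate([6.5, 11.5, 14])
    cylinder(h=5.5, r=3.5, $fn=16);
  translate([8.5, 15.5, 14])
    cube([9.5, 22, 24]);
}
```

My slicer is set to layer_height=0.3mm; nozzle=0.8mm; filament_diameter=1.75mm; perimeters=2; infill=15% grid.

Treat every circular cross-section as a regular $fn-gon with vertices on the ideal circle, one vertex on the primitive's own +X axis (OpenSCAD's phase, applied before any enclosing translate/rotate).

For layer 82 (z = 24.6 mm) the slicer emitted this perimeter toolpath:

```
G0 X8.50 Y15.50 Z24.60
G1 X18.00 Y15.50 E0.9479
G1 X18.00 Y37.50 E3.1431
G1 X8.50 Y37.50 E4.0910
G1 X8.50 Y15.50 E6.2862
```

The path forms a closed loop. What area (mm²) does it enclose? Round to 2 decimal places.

209.00 mm²

Apply the shoelace formula to the sequence of (X, Y) vertices; enclosed area = 209.00 mm².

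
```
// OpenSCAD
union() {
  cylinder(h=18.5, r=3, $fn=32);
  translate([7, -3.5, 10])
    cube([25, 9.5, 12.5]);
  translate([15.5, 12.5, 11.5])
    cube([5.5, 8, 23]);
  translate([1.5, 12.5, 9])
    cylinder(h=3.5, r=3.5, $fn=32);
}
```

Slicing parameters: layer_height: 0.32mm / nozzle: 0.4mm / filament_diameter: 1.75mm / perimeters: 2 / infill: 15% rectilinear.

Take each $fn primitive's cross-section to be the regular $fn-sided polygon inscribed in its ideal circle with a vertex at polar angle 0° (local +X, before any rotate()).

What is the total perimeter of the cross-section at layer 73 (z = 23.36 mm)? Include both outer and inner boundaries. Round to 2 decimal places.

At z = 23.36 mm: the cylinder does not reach this height (z outside [0, 18.5]); the cube at (7, -3.5) is not intersected at this z (z outside [10, 22.5]); the 5.5×8 cube at (15.5, 12.5) contributes its full rectangle (perimeter 27.00 mm); the cylinder at (1.5, 12.5) is absent (z outside [9, 12.5]); Combining (union): only the 5.5×8 cube at (15.5, 12.5) is present, so the union is just that shape — boundary = 27.00 mm. Overall, the cross-section is a single solid region. Total boundary length (outer) = 27.00 mm.

27.00 mm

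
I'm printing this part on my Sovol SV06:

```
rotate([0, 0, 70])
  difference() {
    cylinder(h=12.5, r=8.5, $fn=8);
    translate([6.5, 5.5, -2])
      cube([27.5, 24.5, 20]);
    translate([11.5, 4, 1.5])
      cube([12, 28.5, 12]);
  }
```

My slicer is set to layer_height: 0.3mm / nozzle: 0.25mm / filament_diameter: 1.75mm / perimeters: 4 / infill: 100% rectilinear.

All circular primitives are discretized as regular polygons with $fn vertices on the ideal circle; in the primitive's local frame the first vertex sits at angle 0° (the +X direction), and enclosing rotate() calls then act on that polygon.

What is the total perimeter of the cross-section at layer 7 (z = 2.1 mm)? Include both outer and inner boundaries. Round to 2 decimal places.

At z = 2.1 mm: the cylinder: section is a regular 8-gon, circumradius r=8.5 (perimeter = 2·8·8.500·sin(180°/8) = 52.04 mm); the cube at (6.5, 5.5) (footprint 27.5×24.5) is included at this height (perimeter 104.00 mm); the cube at (11.5, 4) (footprint 12×28.5) is included at this height (perimeter 81.00 mm); After the difference (first − rest): starting from the r=8.5 cylinder, the 27.5×24.5 cube at (6.5, 5.5) misses the remaining region (no effect); the 12×28.5 cube at (11.5, 4) misses the remaining region (no effect) — boundary = 52.04 mm; (rotated 70° about Z; rotation is an isometry so areas/perimeters/island counts are preserved). Overall, the cross-section is a single solid region. Total boundary length (outer) = 52.04 mm.

52.04 mm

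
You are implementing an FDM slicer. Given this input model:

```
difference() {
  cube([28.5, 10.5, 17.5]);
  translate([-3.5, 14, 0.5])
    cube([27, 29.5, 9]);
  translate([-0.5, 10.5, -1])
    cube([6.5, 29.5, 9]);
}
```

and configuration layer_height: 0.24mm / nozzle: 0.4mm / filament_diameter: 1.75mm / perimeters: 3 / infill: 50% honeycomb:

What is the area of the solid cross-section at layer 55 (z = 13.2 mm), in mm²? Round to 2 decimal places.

299.25 mm²

At z = 13.2 mm: the cube is present — its section is the full 28.5×10.5 rectangle (area 299.25 mm²); the cube at (-3.5, 14) does not reach this height (z outside [0.5, 9.5]); the cube at (-0.5, 10.5) is absent (z outside [-1, 8]); Subtracting the remaining from the first: none of the subtracted shapes is present at this height, so the 28.5×10.5 cube is unchanged — area = 299.25 mm². Overall, the cross-section is a single solid region. Net area = 299.25 mm².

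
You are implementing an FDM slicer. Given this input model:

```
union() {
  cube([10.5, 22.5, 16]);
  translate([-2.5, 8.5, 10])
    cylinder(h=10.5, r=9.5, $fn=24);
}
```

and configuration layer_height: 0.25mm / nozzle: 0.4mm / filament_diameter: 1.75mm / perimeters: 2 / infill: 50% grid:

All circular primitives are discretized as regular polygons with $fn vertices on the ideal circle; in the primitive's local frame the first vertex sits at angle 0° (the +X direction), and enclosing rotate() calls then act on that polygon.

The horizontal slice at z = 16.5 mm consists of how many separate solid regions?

1

At z = 16.5 mm: the cube is not intersected at this z (z outside [0, 16]); the cylinder at (-2.5, 8.5): section is a regular 24-gon, circumradius r=9.5; Combining (union): only the r=9.5 cylinder at (-2.5, 8.5) is present, so the union is just that shape — 1 connected region. The result has 1 disconnected region.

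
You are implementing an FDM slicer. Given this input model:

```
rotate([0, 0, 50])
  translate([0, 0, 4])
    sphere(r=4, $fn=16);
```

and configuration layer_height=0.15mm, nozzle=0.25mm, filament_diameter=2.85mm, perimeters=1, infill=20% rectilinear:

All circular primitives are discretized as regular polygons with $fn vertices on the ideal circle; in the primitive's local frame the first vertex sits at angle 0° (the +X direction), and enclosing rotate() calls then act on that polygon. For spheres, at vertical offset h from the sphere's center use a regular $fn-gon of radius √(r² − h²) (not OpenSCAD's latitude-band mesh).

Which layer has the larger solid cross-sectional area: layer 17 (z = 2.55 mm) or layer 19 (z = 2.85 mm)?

layer 19 (z = 2.85 mm)

Layer 17 (z = 2.55): the sphere: section is a regular 16-gon, circumradius = √(r²−h²) = √(4²−1.45²) = 3.728 (area = (16/2)·3.728²·sin(360°/16) = 42.55 mm²); (whole slice rotated 50° about Z — lengths, areas and connectivity unchanged). So its area = 42.55 mm². Layer 19 (z = 2.85): the sphere: section is a regular 16-gon, circumradius = √(r²−h²) = √(4²−1.15²) = 3.831 (area = (16/2)·3.831²·sin(360°/16) = 44.93 mm²); (rotated 50° about Z; rotation is an isometry so areas/perimeters/island counts are preserved). So its area = 44.93 mm². Layer 19 is larger (44.93 vs 42.55 mm²).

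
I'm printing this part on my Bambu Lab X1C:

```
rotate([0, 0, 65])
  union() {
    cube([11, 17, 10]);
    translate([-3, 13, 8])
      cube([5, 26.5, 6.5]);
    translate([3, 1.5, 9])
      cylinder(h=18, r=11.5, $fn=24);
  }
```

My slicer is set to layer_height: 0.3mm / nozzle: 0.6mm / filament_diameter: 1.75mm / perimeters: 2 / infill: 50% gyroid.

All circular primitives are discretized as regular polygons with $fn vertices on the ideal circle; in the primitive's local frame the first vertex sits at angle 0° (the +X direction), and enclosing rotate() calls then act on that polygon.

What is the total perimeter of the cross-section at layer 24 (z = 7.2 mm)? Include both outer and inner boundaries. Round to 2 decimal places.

56.00 mm

At z = 7.2 mm: the 11×17 cube contributes its full rectangle (perimeter 56.00 mm); the cube at (-3, 13) is absent (z outside [8, 14.5]); the cylinder at (3, 1.5) does not reach this height (z outside [9, 27]); Combining (union): only the 11×17 cube is present, so the union is just that shape — boundary = 56.00 mm; (rotated 65° about Z; rotation is an isometry so areas/perimeters/island counts are preserved). Overall, the cross-section is a single solid region. Total boundary length (outer) = 56.00 mm.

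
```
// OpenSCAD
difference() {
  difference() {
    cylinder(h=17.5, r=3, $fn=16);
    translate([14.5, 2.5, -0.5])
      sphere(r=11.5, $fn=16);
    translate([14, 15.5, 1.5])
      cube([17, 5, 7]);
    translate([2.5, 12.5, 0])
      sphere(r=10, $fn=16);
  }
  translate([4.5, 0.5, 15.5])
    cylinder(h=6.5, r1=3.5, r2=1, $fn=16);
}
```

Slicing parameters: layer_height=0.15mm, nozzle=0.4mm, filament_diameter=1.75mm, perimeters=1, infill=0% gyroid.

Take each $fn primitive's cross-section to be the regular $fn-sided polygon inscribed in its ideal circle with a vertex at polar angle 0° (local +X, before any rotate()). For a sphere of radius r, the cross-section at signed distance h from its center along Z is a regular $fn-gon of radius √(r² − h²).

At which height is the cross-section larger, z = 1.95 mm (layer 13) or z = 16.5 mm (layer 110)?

Layer 13 (z = 1.95): the r=3 cylinder contributes a regular 16-gon of circumradius 3 (area = (16/2)·3.000²·sin(360°/16) = 27.55 mm²); the sphere at (14.5, 2.5): section is a regular 16-gon, circumradius = √(r²−h²) = √(11.5²−2.45²) = 11.236 (area = (16/2)·11.236²·sin(360°/16) = 386.50 mm²); the 17×5 cube at (14, 15.5) contributes its full rectangle (area 85.00 mm²); the r=10 sphere at (2.5, 12.5) contributes a regular 16-gon of circumradius √(10²−1.95²) = 9.808 (area = (16/2)·9.808²·sin(360°/16) = 294.51 mm²); Taking the first minus the rest: starting from the r=3 cylinder (27.55 mm²), the r=11.5 sphere at (14.5, 2.5) misses the remaining region (no effect); the 17×5 cube at (14, 15.5) misses the remaining region (no effect); the r=10 sphere at (2.5, 12.5) misses the remaining region (no effect) — area = 27.55 mm²; the cone at (4.5, 0.5) is not intersected at this z (z outside [15.5, 22]); Subtracting the remaining from the first: none of the subtracted shapes is present at this height, so the result so far is unchanged — area = 27.55 mm². So its area = 27.55 mm². Layer 110 (z = 16.5): the r=3 cylinder contributes a regular 16-gon of circumradius 3 (area = (16/2)·3.000²·sin(360°/16) = 27.55 mm²); the sphere at (14.5, 2.5) is not intersected at this z (|z−center|=17.000 > r=11.5); the cube at (14, 15.5) is absent (z outside [1.5, 8.5]); the sphere at (2.5, 12.5) is absent (|z−center|=16.500 > r=10); After the difference (first − rest): none of the subtracted shapes is present at this height, so the r=3 cylinder is unchanged — area = 27.55 mm²; the cone at (4.5, 0.5) contributes a regular 16-gon of circumradius 3.115 (interpolated between r1=3.5 and r2=1 at t=0.154) (area = (16/2)·3.115²·sin(360°/16) = 29.71 mm²); Subtracting the remaining from the first: starting from the result so far (27.55 mm²), the cone at (4.5, 0.5) partially overlaps it — only the 4.13 mm² overlap (of its 29.71 mm²) is removed, clipping the outline — area = 23.42 mm². So its area = 23.42 mm². Layer 13 is larger (27.55 vs 23.42 mm²).

layer 13 (z = 1.95 mm)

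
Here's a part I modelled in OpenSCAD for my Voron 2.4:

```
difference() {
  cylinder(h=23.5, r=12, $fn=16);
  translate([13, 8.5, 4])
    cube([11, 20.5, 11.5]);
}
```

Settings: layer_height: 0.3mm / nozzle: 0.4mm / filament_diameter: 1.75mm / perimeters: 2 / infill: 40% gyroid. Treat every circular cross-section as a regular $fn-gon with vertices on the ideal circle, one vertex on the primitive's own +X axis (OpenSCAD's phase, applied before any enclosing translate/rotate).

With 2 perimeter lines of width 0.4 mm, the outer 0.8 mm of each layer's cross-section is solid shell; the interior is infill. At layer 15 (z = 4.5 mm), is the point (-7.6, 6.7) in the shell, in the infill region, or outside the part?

At z = 4.5 mm: the r=12 cylinder contributes a regular 16-gon of circumradius 12; the 11×20.5 cube at (13, 8.5) contributes its full rectangle; Taking the first minus the rest: starting from the r=12 cylinder, the 11×20.5 cube at (13, 8.5) misses the remaining region (no effect) — 1 connected region. Overall, the cross-section is a single solid region. The nearest boundary edge runs (-11.09, 4.59)→(-8.49, 8.49); distance from the point to it = 1.73 mm. The point is inside the cross-section and 1.73 mm from the nearest boundary — more than the 0.8 mm shell width (2 × 0.4), so it's in the infill interior.

infill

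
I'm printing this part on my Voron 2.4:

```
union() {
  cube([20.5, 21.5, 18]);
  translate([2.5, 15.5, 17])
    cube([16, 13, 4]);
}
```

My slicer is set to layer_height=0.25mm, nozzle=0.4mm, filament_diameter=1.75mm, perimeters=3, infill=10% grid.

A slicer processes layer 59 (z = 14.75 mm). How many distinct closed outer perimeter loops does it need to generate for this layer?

At z = 14.75 mm: the cube (footprint 20.5×21.5) is included at this height; the cube at (2.5, 15.5) is not intersected at this z (z outside [17, 21]); Combining (union): only the 20.5×21.5 cube is present, so the union is just that shape — 1 connected region. The result has 1 disconnected region.

1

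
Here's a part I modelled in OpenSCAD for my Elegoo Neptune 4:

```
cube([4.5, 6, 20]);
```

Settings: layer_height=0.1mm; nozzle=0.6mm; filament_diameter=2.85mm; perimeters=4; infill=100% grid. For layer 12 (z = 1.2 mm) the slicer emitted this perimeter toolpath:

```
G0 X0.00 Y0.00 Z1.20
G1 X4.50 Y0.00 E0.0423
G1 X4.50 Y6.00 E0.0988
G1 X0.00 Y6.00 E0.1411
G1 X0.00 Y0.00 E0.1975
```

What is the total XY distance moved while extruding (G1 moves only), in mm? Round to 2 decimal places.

Sum the Euclidean lengths of each G1 segment: total = 21.00 mm.

21.00 mm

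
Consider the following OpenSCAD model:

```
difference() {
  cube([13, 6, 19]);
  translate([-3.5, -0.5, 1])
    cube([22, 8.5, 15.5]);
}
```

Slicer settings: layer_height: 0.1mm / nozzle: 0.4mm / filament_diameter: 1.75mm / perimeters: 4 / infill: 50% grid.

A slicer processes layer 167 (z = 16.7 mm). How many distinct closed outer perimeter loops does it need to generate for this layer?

1

At z = 16.7 mm: the cube (footprint 13×6) is included at this height; the cube at (-3.5, -0.5) is not intersected at this z (z outside [1, 16.5]); Taking the first minus the rest: none of the subtracted shapes is present at this height, so the 13×6 cube is unchanged — 1 connected region. The result has 1 disconnected region.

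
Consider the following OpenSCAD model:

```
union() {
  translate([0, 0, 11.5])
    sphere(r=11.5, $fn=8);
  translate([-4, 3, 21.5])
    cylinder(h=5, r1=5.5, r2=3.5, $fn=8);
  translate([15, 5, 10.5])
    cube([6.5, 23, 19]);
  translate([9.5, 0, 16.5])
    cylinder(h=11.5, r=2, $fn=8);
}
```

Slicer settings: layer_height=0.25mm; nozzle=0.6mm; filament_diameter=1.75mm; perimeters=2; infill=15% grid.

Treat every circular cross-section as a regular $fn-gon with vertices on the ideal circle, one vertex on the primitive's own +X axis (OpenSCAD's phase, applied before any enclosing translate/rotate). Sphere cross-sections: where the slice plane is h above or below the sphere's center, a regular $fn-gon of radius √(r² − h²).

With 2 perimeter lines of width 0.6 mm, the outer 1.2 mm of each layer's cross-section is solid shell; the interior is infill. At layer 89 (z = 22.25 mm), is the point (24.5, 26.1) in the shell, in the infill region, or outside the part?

outside

At z = 22.25 mm: the r=11.5 sphere contributes a regular 8-gon of circumradius √(11.5²−10.75²) = 4.085; the cone at (-4, 3) (r1=5.5→r2=3.5) has section circumradius 5.200 here — a regular 8-gon; the cube at (15, 5) (footprint 6.5×23) is included at this height; the r=2 cylinder at (9.5, 0) contributes a regular 8-gon of circumradius 2; Combining (union): the regions partially overlap (shared area 19.14 mm²), so overlapping operands fuse into one piece — 3 connected regions. Overall, the cross-section has 3 separate islands. The nearest boundary edge runs (21.50, 28.00)→(21.50, 5.00); distance from the point to it = 3.00 mm. The point is not inside any of the regions above, so it lies outside the cross-section (3.00 mm from the nearest boundary).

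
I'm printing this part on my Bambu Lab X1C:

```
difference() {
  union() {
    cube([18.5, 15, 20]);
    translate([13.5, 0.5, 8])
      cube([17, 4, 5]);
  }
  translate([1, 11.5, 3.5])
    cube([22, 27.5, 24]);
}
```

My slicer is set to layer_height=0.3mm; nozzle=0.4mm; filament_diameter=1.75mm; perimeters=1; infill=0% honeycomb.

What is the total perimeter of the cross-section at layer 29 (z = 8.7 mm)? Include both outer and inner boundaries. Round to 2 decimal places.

At z = 8.7 mm: the cube (footprint 18.5×15) is included at this height (perimeter 67.00 mm); the 17×4 cube at (13.5, 0.5) contributes its full rectangle (perimeter 42.00 mm); Merging all regions: the regions partially overlap (shared area 20.00 mm²), so the edge portions inside another operand are dropped and the merged outline is re-measured after clipping — boundary = 91.00 mm; the cube at (1, 11.5) (footprint 22×27.5) is included at this height (perimeter 99.00 mm); Subtracting the remaining from the first: starting from that combined region, the 22×27.5 cube at (1, 11.5) partially overlaps it — only the 61.25 mm² overlap (of its 605.00 mm²) is removed, clipping the outline — boundary = 91.00 mm. Overall, the cross-section is a single solid region. Total boundary length (outer) = 91.00 mm.

91.00 mm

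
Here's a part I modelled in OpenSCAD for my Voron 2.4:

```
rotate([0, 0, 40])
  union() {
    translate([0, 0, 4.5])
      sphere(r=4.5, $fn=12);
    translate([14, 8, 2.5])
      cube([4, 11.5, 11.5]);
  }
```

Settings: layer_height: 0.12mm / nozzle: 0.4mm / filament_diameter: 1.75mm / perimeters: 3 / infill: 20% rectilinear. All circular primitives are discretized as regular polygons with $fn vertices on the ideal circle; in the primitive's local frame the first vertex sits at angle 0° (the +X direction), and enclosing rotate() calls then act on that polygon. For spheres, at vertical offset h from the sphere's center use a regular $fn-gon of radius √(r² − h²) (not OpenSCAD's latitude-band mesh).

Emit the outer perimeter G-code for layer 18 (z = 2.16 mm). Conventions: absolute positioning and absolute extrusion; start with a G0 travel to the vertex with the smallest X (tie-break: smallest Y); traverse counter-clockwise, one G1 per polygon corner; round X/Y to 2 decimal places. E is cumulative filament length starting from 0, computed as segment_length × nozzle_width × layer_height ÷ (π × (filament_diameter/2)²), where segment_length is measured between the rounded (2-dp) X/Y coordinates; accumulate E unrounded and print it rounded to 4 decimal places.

G0 X-3.79 Y-0.67 Z2.16
G1 X-2.94 Y-2.47 E0.0397
G1 X-1.31 Y-3.61 E0.0794
G1 X0.67 Y-3.79 E0.1191
G1 X2.47 Y-2.94 E0.1588
G1 X3.61 Y-1.31 E0.1985
G1 X3.79 Y0.67 E0.2382
G1 X2.94 Y2.47 E0.2779
G1 X1.31 Y3.61 E0.3176
G1 X-0.67 Y3.79 E0.3573
G1 X-2.47 Y2.94 E0.3970
G1 X-3.61 Y1.31 E0.4367
G1 X-3.79 Y-0.67 E0.4764

At z = 2.16 mm: the r=4.5 sphere contributes a regular 12-gon of circumradius √(4.5²−2.34²) = 3.844; the cube at (14, 8) is not intersected at this z (z outside [2.5, 14]); Taking the union: only the r=4.5 sphere is present, so the union is just that shape — 1 connected region; (whole slice rotated 40° about Z — lengths, areas and connectivity unchanged). The outline is a single polygon with 12 vertices. Extrusion per mm of travel: 0.4 × 0.12 / (π × 0.875²) = 0.019956. Accumulating E over each segment gives final E = 0.4764.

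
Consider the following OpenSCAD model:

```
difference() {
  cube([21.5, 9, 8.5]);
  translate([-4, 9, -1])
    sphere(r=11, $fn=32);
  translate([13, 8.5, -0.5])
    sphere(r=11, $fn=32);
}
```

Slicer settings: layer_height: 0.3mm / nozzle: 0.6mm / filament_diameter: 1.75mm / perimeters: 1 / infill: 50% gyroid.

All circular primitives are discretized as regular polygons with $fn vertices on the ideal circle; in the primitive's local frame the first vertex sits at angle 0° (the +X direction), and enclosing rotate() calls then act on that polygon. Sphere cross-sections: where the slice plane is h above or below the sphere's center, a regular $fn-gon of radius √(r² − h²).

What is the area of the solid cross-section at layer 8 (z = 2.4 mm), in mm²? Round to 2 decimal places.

At z = 2.4 mm: the 21.5×9 cube contributes its full rectangle (area 193.50 mm²); the sphere at (-4, 9): section is a regular 32-gon, circumradius = √(r²−h²) = √(11²−3.4²) = 10.461 (area = (32/2)·10.461²·sin(360°/32) = 341.61 mm²); the sphere at (13, 8.5): section is a regular 32-gon, circumradius = √(r²−h²) = √(11²−2.9²) = 10.611 (area = (32/2)·10.611²·sin(360°/32) = 351.44 mm²); Taking the first minus the rest: starting from the 21.5×9 cube (193.50 mm²), the r=11 sphere at (-4, 9) partially overlaps it — only the 44.32 mm² overlap (of its 341.61 mm²) is removed, clipping the outline; the r=11 sphere at (13, 8.5) partially overlaps it — only the 140.78 mm² overlap (of its 351.44 mm²) is removed, clipping the outline — area = 8.40 mm². Overall, the cross-section has 2 separate islands. Net area = 8.40 mm².

8.40 mm²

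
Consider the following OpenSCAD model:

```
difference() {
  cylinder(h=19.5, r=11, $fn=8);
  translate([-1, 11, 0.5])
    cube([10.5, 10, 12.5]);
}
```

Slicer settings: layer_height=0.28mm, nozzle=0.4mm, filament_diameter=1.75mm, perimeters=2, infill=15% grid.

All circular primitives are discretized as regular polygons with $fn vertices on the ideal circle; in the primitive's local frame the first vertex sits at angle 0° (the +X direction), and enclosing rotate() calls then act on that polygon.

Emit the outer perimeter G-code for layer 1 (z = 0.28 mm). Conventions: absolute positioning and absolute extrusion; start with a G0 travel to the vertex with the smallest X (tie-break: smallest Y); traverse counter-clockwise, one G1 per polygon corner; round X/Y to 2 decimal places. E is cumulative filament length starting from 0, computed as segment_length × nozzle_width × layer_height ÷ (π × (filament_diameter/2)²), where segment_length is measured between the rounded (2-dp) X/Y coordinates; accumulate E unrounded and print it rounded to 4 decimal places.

G0 X-11.00 Y0.00 Z0.28
G1 X-7.78 Y-7.78 E0.3921
G1 X0.00 Y-11.00 E0.7841
G1 X7.78 Y-7.78 E1.1762
G1 X11.00 Y0.00 E1.5683
G1 X7.78 Y7.78 E1.9604
G1 X0.00 Y11.00 E2.3524
G1 X-7.78 Y7.78 E2.7445
G1 X-11.00 Y0.00 E3.1366

At z = 0.28 mm: the cylinder: section is a regular 8-gon, circumradius r=11; the cube at (-1, 11) does not reach this height (z outside [0.5, 13]); After the difference (first − rest): none of the subtracted shapes is present at this height, so the r=11 cylinder is unchanged — 1 connected region. The outline is a single polygon with 8 vertices. Extrusion per mm of travel: 0.4 × 0.28 / (π × 0.875²) = 0.046564. Accumulating E over each segment gives final E = 3.1366.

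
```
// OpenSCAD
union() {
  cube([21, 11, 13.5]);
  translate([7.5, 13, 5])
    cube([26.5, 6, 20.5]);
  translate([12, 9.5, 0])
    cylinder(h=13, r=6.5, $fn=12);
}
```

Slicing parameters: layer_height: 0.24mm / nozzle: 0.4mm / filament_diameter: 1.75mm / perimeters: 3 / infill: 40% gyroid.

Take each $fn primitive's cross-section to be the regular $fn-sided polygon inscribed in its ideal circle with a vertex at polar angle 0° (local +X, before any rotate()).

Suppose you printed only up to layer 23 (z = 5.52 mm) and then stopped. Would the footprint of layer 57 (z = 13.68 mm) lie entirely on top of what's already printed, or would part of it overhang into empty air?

Compare the two slices. At z = 5.52: the cube (footprint 21×11) is included at this height (area 231.00 mm²); the cube at (7.5, 13) is present — its section is the full 26.5×6 rectangle (area 159.00 mm²); the r=6.5 cylinder at (12, 9.5) contributes a regular 12-gon of circumradius 6.5 (area = (12/2)·6.500²·sin(360°/12) = 126.75 mm²); Merging all regions: the regions partially overlap — summed areas 516.75 mm² minus the doubly-counted overlap 103.09 mm² gives 413.66 mm² — area = 413.66 mm². At z = 13.68: the cube does not reach this height (z outside [0, 13.5]); the cube at (7.5, 13) (footprint 26.5×6) is included at this height (area 159.00 mm²); the cylinder at (12, 9.5) does not reach this height (z outside [0, 13]); Merging all regions: only the 26.5×6 cube at (7.5, 13) is present, so the union is just that shape — area = 159.00 mm². Checking containment: the cross-section at z = 13.68 is a subset of the cross-section at z = 5.52.

entirely on top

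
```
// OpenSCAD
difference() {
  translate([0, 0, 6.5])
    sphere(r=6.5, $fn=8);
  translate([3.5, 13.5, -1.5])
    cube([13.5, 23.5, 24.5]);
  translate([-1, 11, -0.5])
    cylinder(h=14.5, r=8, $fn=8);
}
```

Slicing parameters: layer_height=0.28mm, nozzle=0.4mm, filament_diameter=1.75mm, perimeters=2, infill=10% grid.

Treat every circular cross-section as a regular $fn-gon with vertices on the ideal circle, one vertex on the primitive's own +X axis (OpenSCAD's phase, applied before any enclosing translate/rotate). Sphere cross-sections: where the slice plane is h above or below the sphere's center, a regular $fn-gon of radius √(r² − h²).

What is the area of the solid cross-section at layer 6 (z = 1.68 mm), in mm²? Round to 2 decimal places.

51.76 mm²

At z = 1.68 mm: the r=6.5 sphere contributes a regular 8-gon of circumradius √(6.5²−4.82²) = 4.361 (area = (8/2)·4.361²·sin(360°/8) = 53.79 mm²); the cube at (3.5, 13.5) (footprint 13.5×23.5) is included at this height (area 317.25 mm²); the r=8 cylinder at (-1, 11) contributes a regular 8-gon of circumradius 8 (area = (8/2)·8.000²·sin(360°/8) = 181.02 mm²); Subtracting the remaining from the first: starting from the r=6.5 sphere (53.79 mm²), the 13.5×23.5 cube at (3.5, 13.5) misses the remaining region (no effect); the r=8 cylinder at (-1, 11) partially overlaps it — only the 2.03 mm² overlap (of its 181.02 mm²) is removed, clipping the outline — area = 51.76 mm². Overall, the cross-section is a single solid region. Net area = 51.76 mm².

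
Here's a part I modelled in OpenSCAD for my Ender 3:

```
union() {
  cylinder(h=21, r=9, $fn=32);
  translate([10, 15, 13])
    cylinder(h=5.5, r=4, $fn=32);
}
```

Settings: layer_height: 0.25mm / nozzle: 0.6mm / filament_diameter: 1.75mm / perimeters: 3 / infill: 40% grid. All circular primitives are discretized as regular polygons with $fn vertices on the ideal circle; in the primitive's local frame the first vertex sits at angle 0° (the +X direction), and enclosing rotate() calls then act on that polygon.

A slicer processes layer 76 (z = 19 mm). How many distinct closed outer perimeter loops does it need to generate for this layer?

1

At z = 19 mm: the r=9 cylinder contributes a regular 32-gon of circumradius 9; the cylinder at (10, 15) is absent (z outside [13, 18.5]); Merging all regions: only the r=9 cylinder is present, so the union is just that shape — 1 connected region. The result has 1 disconnected region.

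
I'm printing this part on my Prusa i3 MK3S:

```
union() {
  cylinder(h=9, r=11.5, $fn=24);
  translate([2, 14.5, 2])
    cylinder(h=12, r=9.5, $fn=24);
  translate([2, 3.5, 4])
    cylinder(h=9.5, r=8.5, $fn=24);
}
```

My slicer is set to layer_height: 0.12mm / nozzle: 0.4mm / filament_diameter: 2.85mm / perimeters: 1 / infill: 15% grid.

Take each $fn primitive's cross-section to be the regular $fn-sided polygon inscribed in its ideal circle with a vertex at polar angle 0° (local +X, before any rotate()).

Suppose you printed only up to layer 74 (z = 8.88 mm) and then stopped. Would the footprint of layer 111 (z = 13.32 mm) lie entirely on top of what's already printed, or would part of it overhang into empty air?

entirely on top

Compare the two slices. At z = 8.88: the r=11.5 cylinder contributes a regular 24-gon of circumradius 11.5 (area = (24/2)·11.500²·sin(360°/24) = 410.75 mm²); the r=9.5 cylinder at (2, 14.5) contributes a regular 24-gon of circumradius 9.5 (area = (24/2)·9.500²·sin(360°/24) = 280.30 mm²); the r=8.5 cylinder at (2, 3.5) contributes a regular 24-gon of circumradius 8.5 (area = (24/2)·8.500²·sin(360°/24) = 224.40 mm²); Taking the union: the regions partially overlap — summed areas 915.44 mm² minus the doubly-counted overlap 286.67 mm² gives 628.77 mm² — area = 628.77 mm². At z = 13.32: the cylinder is not intersected at this z (z outside [0, 9]); the cylinder at (2, 14.5): section is a regular 24-gon, circumradius r=9.5 (area = (24/2)·9.500²·sin(360°/24) = 280.30 mm²); the r=8.5 cylinder at (2, 3.5) contributes a regular 24-gon of circumradius 8.5 (area = (24/2)·8.500²·sin(360°/24) = 224.40 mm²); Combining (union): the regions partially overlap — summed areas 504.70 mm² minus the doubly-counted overlap 67.74 mm² gives 436.96 mm² — area = 436.96 mm². Checking containment: the cross-section at z = 13.32 is a subset of the cross-section at z = 8.88.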